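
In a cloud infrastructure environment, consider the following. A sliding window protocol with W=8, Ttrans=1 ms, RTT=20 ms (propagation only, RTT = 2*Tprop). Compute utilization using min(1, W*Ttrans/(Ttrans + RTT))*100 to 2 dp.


Given: W = 8, Ttrans = 1 ms, RTT = 20 ms (= 2 * Tprop, Tprop = 10 ms)
Cycle time = Ttrans + RTT = 1 + 20 = 21 ms (first packet sent until its ACK returns)
W * Ttrans = 8 * 1 = 8 ms of sending per cycle
W * Ttrans / (Ttrans + RTT) = 8 / 21 = 0.380952
U = min(1, 0.380952) = 0.380952
U% = 38.10%

38.10


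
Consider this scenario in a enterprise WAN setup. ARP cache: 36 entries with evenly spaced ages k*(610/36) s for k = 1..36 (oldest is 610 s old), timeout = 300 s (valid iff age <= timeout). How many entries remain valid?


Ages are k * 610/36 s for k = 1..36 (spacing = 16.9444 s).
Entry k is valid iff k * 610/36 <= 300 iff k <= 36 * 300 / 610 = 17.7049
n_valid = floor(17.7049) = 17
(n_stale = 36 - 17 = 19)

17


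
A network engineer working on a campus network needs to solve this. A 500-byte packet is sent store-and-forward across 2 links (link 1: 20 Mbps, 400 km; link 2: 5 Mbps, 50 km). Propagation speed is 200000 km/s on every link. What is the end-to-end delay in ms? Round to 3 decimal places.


Packet = 500 bytes = 4000 bits. Store-and-forward: sum (t_trans + t_prop) per link.
Link 1: t_trans = 4000/(20*10^6) s = 0.2000 ms; t_prop = 400/200000 s = 2.0000 ms; subtotal = 2.2000 ms
Link 2: t_trans = 4000/(5*10^6) s = 0.8000 ms; t_prop = 50/200000 s = 0.2500 ms; subtotal = 1.0500 ms
End-to-end = 2.2000 + 1.0500 = 3.2500 ms -> 3.250 ms (3 dp)

3.250


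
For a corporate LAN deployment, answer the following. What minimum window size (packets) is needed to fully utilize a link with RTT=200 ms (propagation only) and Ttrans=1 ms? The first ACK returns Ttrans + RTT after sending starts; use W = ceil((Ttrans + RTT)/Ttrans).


Given: Ttrans = 1 ms, RTT = 200 ms (= 2 * Tprop, Tprop = 100 ms)
Time until first ACK returns = Ttrans + RTT = 1 + 200 = 201 ms
Need W * Ttrans >= Ttrans + RTT  ->  W >= (Ttrans + RTT) / Ttrans
(Ttrans + RTT) / Ttrans = 201 / 1 = 201
W_min = ceil(201) = 201

201


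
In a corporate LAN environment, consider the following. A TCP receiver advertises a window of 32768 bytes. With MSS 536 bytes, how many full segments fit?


Given: RWND = 32768 bytes, MSS = 536 bytes
Full segments = floor(RWND / MSS)
Full segments = floor(32768 / 536)
Full segments = floor(61.1343) = 61

61


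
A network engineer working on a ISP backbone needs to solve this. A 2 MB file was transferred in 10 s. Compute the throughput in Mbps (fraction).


Given: file = 2 MB, time = 10 s
File in Mb = 2 * 8 = 16 Mb
Throughput = 16 / 10 Mbps
Throughput = 8/5 Mbps

8/5


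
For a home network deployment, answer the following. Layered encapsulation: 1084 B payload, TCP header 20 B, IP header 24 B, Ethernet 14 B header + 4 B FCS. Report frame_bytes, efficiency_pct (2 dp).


TCP segment = 1084 + 20 = 1104 B
IP packet = 1104 + 24 = 1128 B
Ethernet frame = 1128 + 14 + 4 = 1146 B
Efficiency = app / frame = 1084 / 1146 = 0.945899 = 94.5899% -> 94.59% (2 dp)

1146, 94.59


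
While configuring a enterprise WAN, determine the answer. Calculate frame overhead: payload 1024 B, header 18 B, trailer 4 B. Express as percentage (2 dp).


Given: payload = 1024 B, header = 18 B, trailer = 4 B
Overhead bytes = header + trailer = 18 + 4 = 22
Total frame = payload + overhead = 1024 + 22 = 1046
Overhead % = 22 / 1046 * 100 = 2.1033% -> 2.10% (2 dp)

2.10


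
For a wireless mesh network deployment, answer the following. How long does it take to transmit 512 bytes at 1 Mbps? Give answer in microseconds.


Given: packet = 512 bytes, bandwidth = 1 Mbps
Packet in bits = 512 * 8 = 4096 bits
Bandwidth = 1 * 10^6 = 1000000 bps
Time = 4096 / 1000000 seconds
Time in us = 4096 * 10^6 / 1000000 = 4096

4096


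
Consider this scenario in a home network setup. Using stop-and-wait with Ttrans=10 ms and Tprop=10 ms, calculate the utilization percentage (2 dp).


Given: Ttrans = 10 ms, Tprop = 10 ms
RTT = 2 * Tprop = 2 * 10 = 20 ms
U = Ttrans / (Ttrans + RTT)
U = 10 / (10 + 20)
U = 10 / 30 = 0.333333
U% = 33.33%

33.33


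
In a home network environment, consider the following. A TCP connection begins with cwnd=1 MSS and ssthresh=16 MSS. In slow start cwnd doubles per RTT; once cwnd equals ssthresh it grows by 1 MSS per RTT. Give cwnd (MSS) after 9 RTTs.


RTT 0: cwnd = 1 MSS (initial)
RTT 1: cwnd = 2 MSS (slow start, doubled)
RTT 2: cwnd = 4 MSS (slow start, doubled)
RTT 3: cwnd = 8 MSS (slow start, doubled)
RTT 4: cwnd = 16 MSS (slow start, doubled)
RTT 5: cwnd = 17 MSS (congestion avoidance, +1)
RTT 6: cwnd = 18 MSS (congestion avoidance, +1)
RTT 7: cwnd = 19 MSS (congestion avoidance, +1)
RTT 8: cwnd = 20 MSS (congestion avoidance, +1)
RTT 9: cwnd = 21 MSS (congestion avoidance, +1)

21


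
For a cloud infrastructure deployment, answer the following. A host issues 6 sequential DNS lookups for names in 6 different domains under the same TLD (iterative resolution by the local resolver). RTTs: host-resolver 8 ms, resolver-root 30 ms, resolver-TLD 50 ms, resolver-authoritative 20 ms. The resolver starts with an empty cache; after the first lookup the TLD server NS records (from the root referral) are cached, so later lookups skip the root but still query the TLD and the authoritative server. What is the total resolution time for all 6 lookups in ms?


Lookup 1 (cold cache): local + root + TLD + auth = 8 + 30 + 50 + 20 = 108 ms
Lookups 2..6 (TLD NS cached -> skip root; new domain -> still ask TLD and auth): local + TLD + auth = 8 + 50 + 20 = 78 ms each
Remaining 5 lookups: 5 * 78 = 390 ms
Total = 108 + 390 = 498 ms

498


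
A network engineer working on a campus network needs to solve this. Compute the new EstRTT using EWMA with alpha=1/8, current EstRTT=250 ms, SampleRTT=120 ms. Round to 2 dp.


Given: EstRTT = 250 ms, SampleRTT = 120 ms, alpha = 1/8
New EstRTT = (1 - alpha) * EstRTT + alpha * SampleRTT
(7/8) * 250 = 218.75
(1/8) * 120 = 15
New EstRTT = 218.75 + 15 = 233.75 ms -> 233.75 ms (2 dp)

233.75


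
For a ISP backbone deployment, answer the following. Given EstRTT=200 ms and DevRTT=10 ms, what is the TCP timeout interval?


Given: EstRTT = 200 ms, DevRTT = 10 ms
Timeout = EstRTT + 4 * DevRTT
4 * DevRTT = 4 * 10 = 40
Timeout = 200 + 40 = 240 ms

240


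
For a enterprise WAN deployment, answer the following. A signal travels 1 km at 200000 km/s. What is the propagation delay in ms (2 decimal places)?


Given: distance = 1 km, speed = 200000 km/s
Delay = distance / speed = 1 / 200000 seconds
Delay in ms = 1 * 1000 / 200000
Delay = 0.0050 ms
Rounded to 2 dp = 0.01 ms

0.01


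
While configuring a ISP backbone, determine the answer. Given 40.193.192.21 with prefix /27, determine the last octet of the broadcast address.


Given: IP = 40.193.192.21, prefix = /27
Host bits = 32 - 27 = 5
Network last octet = 21 AND mask = 0
Host part size = 2^5 - 1 = 31
Broadcast last octet = 0 OR 31 = 31

31


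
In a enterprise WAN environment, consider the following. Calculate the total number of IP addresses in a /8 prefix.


Given: CIDR prefix /8
Host bits = 32 - 8 = 24
Total addresses = 2^24 = 16777216

16777216


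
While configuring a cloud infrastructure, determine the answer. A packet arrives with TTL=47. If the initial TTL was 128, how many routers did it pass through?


Given: initial TTL = 128, received TTL = 47
Hops = initial TTL - received TTL
Hops = 128 - 47 = 81

81


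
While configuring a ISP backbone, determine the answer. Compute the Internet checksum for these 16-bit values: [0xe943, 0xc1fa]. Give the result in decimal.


Given words: [0xe943, 0xc1fa]
Step 1: Sum all words
Raw sum = 59715 + 49658 = 109373
Step 2: Fold carry: (43837 + 1) = 43838
One's complement = ~43838 & 0xFFFF = 21697

21697


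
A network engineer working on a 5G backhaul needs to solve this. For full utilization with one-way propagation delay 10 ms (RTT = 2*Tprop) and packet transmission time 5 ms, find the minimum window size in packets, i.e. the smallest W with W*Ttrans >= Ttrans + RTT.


Given: Ttrans = 5 ms, RTT = 20 ms (= 2 * Tprop, Tprop = 10 ms)
Time until first ACK returns = Ttrans + RTT = 5 + 20 = 25 ms
Need W * Ttrans >= Ttrans + RTT  ->  W >= (Ttrans + RTT) / Ttrans
(Ttrans + RTT) / Ttrans = 25 / 5 = 5
W_min = ceil(5) = 5

5


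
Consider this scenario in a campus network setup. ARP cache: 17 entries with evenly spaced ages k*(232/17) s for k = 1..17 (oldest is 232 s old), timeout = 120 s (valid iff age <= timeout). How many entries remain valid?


Ages are k * 232/17 s for k = 1..17 (spacing = 13.6471 s).
Entry k is valid iff k * 232/17 <= 120 iff k <= 17 * 120 / 232 = 8.7931
n_valid = floor(8.7931) = 8
(n_stale = 17 - 8 = 9)

8


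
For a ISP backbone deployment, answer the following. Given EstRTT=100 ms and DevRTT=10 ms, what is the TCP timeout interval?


Given: EstRTT = 100 ms, DevRTT = 10 ms
Timeout = EstRTT + 4 * DevRTT
4 * DevRTT = 4 * 10 = 40
Timeout = 100 + 40 = 140 ms

140


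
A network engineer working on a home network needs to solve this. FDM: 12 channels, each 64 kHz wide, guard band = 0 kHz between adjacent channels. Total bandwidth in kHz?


Given: 12 channels, 64 kHz each, guard = 0 kHz
Channel bandwidth = 12 * 64 = 768 kHz
Guard bands = 11 gaps * 0 kHz = 0 kHz
Total = 768 + 0 = 768 kHz

768


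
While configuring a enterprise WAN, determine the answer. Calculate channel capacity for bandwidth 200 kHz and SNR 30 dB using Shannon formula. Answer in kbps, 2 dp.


Given: B = 200 kHz, SNR = 30 dB
SNR linear = 10^(30/10) = 1000
1 + SNR = 1001
log2(1001) = 9.9672262588
C = 200 * 1000 * 9.9672262588 = 1993445.2518 bps
C = 1993.445252 kbps -> 1993.45 kbps (2 dp)

1993.45


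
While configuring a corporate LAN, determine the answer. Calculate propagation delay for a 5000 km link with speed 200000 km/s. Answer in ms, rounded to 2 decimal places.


Given: distance = 5000 km, speed = 200000 km/s
Delay = distance / speed = 5000 / 200000 seconds
Delay in ms = 5000 * 1000 / 200000
Delay = 25.0000 ms
Rounded to 2 dp = 25.00 ms

25.00


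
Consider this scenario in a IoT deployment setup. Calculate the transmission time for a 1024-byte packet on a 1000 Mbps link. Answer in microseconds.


Given: packet = 1024 bytes, bandwidth = 1000 Mbps
Packet in bits = 1024 * 8 = 8192 bits
Bandwidth = 1000 * 10^6 = 1000000000 bps
Time = 8192 / 1000000000 seconds
Time in us = 8192 * 10^6 / 1000000000 = 8.192

8.192


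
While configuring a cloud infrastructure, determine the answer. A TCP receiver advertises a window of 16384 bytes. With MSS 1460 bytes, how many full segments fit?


Given: RWND = 16384 bytes, MSS = 1460 bytes
Full segments = floor(RWND / MSS)
Full segments = floor(16384 / 1460)
Full segments = floor(11.2219) = 11

11


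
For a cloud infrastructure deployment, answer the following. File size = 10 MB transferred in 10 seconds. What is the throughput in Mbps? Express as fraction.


Given: file = 10 MB, time = 10 s
File in Mb = 10 * 8 = 80 Mb
Throughput = 80 / 10 Mbps
Throughput = 8 Mbps

8


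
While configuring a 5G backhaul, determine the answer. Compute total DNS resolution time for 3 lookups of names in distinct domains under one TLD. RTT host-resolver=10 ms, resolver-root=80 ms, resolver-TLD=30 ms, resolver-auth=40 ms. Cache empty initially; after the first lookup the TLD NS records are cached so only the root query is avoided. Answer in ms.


Lookup 1 (cold cache): local + root + TLD + auth = 10 + 80 + 30 + 40 = 160 ms
Lookups 2..3 (TLD NS cached -> skip root; new domain -> still ask TLD and auth): local + TLD + auth = 10 + 30 + 40 = 80 ms each
Remaining 2 lookups: 2 * 80 = 160 ms
Total = 160 + 160 = 320 ms

320


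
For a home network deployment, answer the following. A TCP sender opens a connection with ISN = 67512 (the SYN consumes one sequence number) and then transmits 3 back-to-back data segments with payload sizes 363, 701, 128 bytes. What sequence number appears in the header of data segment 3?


The SYN occupies sequence number ISN = 67512, so the first data byte is ISN + 1 = 67513.
SEQ of data segment i = (ISN + 1) + sum of payload sizes of segments 1..i-1.
Segment 1: SEQ = 67513, payload = 363 bytes
Segment 2: SEQ = 67876, payload = 701 bytes
Segment 3: SEQ = 68577, payload = 128 bytes
SEQ of segment 3 = 67513 + 363 + 701 = 68577

68577


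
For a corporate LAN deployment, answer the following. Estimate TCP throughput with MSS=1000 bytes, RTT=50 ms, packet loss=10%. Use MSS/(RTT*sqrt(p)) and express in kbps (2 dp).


Given: MSS = 1000 bytes, RTT = 50 ms, loss = 10%
RTT in seconds = 50 / 1000 = 0.05
Loss rate = 10% = 0.1
sqrt(loss) = sqrt(0.1) = 0.316227766017
Throughput (bytes/s) = 1000 / (0.05 * 0.316227766017) = 63245.5532
Throughput (kbps) = 63245.5532 * 8 / 1000 = 505.964426 -> 505.96 kbps (2 dp)

505.96


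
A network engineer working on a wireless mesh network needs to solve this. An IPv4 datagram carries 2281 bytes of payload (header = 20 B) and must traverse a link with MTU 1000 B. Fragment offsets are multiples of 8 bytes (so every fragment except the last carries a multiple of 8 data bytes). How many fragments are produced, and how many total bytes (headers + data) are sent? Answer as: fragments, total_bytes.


Max data per non-final fragment = floor((MTU - header)/8)*8 = floor((1000 - 20)/8)*8 = floor(980/8)*8 = 976 B
Final fragment needs no 8-byte alignment: it can carry up to MTU - header = 980 B
Non-final fragments needed = ceil((payload - 980) / 976) = ceil(1301/976) = ceil(1.3330) = 2
Number of fragments = 2 + 1 = 3
Fragment sizes (data): 2 * 976 B + 329 B (last, 329 <= 980 OK)
Total bytes sent = payload + n_frags * header = 2281 + 3*20 = 2281 + 60 = 2341 B

3, 2341


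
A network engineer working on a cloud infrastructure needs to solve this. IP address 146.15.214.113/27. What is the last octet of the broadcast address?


Given: IP = 146.15.214.113, prefix = /27
Host bits = 32 - 27 = 5
Network last octet = 113 AND mask = 96
Host part size = 2^5 - 1 = 31
Broadcast last octet = 96 OR 31 = 127

127


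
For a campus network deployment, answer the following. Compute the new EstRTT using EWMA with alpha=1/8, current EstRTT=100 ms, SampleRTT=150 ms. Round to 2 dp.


Given: EstRTT = 100 ms, SampleRTT = 150 ms, alpha = 1/8
New EstRTT = (1 - alpha) * EstRTT + alpha * SampleRTT
(7/8) * 100 = 87.5
(1/8) * 150 = 18.75
New EstRTT = 87.5 + 18.75 = 106.25 ms -> 106.25 ms (2 dp)

106.25


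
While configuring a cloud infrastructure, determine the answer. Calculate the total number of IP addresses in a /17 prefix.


Given: CIDR prefix /17
Host bits = 32 - 17 = 15
Total addresses = 2^15 = 32768

32768


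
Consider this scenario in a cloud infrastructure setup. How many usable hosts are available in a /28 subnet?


Given: subnet mask /28
Host bits = 32 - 28 = 4
Total addresses = 2^4 = 16
Usable hosts = 16 - 2 (network + broadcast) = 14

14


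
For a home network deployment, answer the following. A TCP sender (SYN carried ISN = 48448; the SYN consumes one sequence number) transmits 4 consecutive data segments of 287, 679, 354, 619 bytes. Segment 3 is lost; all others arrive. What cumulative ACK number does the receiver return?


SYN uses sequence number 48448; first data byte = ISN + 1 = 48449.
Segment 1: SEQ = 48449, len = 287 B, covers [48449, 48735]
Segment 2: SEQ = 48736, len = 679 B, covers [48736, 49414]
Segment 3: SEQ = 49415, len = 354 B, covers [49415, 49768] [LOST]
Segment 4: SEQ = 49769, len = 619 B, covers [49769, 50387]
In-order data received: bytes [48449, 49414] (segments 1..2).
Segment 3 missing -> gap begins at byte 49415; later segments buffered out of order.
Cumulative ACK = next expected in-order byte = 48449 + 287 + 679 = 49415

49415


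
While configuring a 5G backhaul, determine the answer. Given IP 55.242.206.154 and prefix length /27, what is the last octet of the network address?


Given: IP = 55.242.206.154, prefix = /27
Subnet mask = 255.255.255.224
Last octet of IP: 154
Last octet of mask: 224
Network last octet = 154 AND 224 = 128

128


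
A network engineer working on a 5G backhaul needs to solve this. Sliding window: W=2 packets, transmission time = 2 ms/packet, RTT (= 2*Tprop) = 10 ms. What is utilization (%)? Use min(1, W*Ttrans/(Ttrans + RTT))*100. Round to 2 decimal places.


Given: W = 2, Ttrans = 2 ms, RTT = 10 ms (= 2 * Tprop, Tprop = 5 ms)
Cycle time = Ttrans + RTT = 2 + 10 = 12 ms (first packet sent until its ACK returns)
W * Ttrans = 2 * 2 = 4 ms of sending per cycle
W * Ttrans / (Ttrans + RTT) = 4 / 12 = 0.333333
U = min(1, 0.333333) = 0.333333
U% = 33.33%

33.33


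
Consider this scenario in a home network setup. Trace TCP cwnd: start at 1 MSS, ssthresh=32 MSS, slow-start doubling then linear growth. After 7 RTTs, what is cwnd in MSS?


RTT 0: cwnd = 1 MSS (initial)
RTT 1: cwnd = 2 MSS (slow start, doubled)
RTT 2: cwnd = 4 MSS (slow start, doubled)
RTT 3: cwnd = 8 MSS (slow start, doubled)
RTT 4: cwnd = 16 MSS (slow start, doubled)
RTT 5: cwnd = 32 MSS (slow start, doubled)
RTT 6: cwnd = 33 MSS (congestion avoidance, +1)
RTT 7: cwnd = 34 MSS (congestion avoidance, +1)

34


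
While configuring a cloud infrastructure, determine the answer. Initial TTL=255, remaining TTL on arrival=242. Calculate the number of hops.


Given: initial TTL = 255, received TTL = 242
Hops = initial TTL - received TTL
Hops = 255 - 242 = 13

13


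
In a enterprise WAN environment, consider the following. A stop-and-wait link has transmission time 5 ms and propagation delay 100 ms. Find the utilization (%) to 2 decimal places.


Given: Ttrans = 5 ms, Tprop = 100 ms
RTT = 2 * Tprop = 2 * 100 = 200 ms
U = Ttrans / (Ttrans + RTT)
U = 5 / (5 + 200)
U = 5 / 205 = 0.02439
U% = 2.44%

2.44


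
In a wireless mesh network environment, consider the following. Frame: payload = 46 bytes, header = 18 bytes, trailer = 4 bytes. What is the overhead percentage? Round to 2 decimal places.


Given: payload = 46 B, header = 18 B, trailer = 4 B
Overhead bytes = header + trailer = 18 + 4 = 22
Total frame = payload + overhead = 46 + 22 = 68
Overhead % = 22 / 68 * 100 = 32.3529% -> 32.35% (2 dp)

32.35


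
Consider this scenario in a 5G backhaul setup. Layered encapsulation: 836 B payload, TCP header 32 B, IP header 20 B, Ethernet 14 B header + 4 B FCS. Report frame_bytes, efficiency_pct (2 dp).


TCP segment = 836 + 32 = 868 B
IP packet = 868 + 20 = 888 B
Ethernet frame = 888 + 14 + 4 = 906 B
Efficiency = app / frame = 836 / 906 = 0.922737 = 92.2737% -> 92.27% (2 dp)

906, 92.27


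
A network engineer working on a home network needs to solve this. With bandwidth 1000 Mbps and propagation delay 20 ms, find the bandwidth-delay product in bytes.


Given: bandwidth = 1000 Mbps, delay = 20 ms
BDP in bits = 1000 * 10^6 * 20 / 1000
BDP in bits = 20000000
BDP in bytes = 20000000 / 8 = 2500000

2500000


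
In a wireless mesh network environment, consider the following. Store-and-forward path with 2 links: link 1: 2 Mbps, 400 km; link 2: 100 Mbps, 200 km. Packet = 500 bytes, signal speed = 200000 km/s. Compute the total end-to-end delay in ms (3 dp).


Packet = 500 bytes = 4000 bits. Store-and-forward: sum (t_trans + t_prop) per link.
Link 1: t_trans = 4000/(2*10^6) s = 2.0000 ms; t_prop = 400/200000 s = 2.0000 ms; subtotal = 4.0000 ms
Link 2: t_trans = 4000/(100*10^6) s = 0.0400 ms; t_prop = 200/200000 s = 1.0000 ms; subtotal = 1.0400 ms
End-to-end = 4.0000 + 1.0400 = 5.0400 ms -> 5.040 ms (3 dp)

5.040


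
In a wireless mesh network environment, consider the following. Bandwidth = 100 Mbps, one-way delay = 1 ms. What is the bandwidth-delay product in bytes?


Given: bandwidth = 100 Mbps, delay = 1 ms
BDP in bits = 100 * 10^6 * 1 / 1000
BDP in bits = 100000
BDP in bytes = 100000 / 8 = 12500

12500


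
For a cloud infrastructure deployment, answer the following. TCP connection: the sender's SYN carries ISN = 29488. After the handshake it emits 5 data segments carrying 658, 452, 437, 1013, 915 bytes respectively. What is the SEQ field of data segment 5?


The SYN occupies sequence number ISN = 29488, so the first data byte is ISN + 1 = 29489.
SEQ of data segment i = (ISN + 1) + sum of payload sizes of segments 1..i-1.
Segment 1: SEQ = 29489, payload = 658 bytes
Segment 2: SEQ = 30147, payload = 452 bytes
Segment 3: SEQ = 30599, payload = 437 bytes
Segment 4: SEQ = 31036, payload = 1013 bytes
Segment 5: SEQ = 32049, payload = 915 bytes
SEQ of segment 5 = 29489 + 658 + 452 + 437 + 1013 = 32049

32049


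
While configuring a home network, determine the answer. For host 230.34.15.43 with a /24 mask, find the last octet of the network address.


Given: IP = 230.34.15.43, prefix = /24
Subnet mask = 255.255.255.0
Last octet of IP: 43
Last octet of mask: 0
Network last octet = 43 AND 0 = 0

0


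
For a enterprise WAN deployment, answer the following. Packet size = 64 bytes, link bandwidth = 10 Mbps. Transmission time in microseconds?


Given: packet = 64 bytes, bandwidth = 10 Mbps
Packet in bits = 64 * 8 = 512 bits
Bandwidth = 10 * 10^6 = 10000000 bps
Time = 512 / 10000000 seconds
Time in us = 512 * 10^6 / 10000000 = 51.2

51.2


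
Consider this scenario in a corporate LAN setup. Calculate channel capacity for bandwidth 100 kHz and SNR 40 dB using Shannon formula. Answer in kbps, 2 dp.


Given: B = 100 kHz, SNR = 40 dB
SNR linear = 10^(40/10) = 10000
1 + SNR = 10001
log2(10001) = 13.2878566418
C = 100 * 1000 * 13.2878566418 = 1328785.6642 bps
C = 1328.785664 kbps -> 1328.79 kbps (2 dp)

1328.79


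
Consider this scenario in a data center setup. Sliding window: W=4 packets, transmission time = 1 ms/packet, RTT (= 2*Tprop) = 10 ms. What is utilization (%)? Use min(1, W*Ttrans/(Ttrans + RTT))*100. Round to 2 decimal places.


Given: W = 4, Ttrans = 1 ms, RTT = 10 ms (= 2 * Tprop, Tprop = 5 ms)
Cycle time = Ttrans + RTT = 1 + 10 = 11 ms (first packet sent until its ACK returns)
W * Ttrans = 4 * 1 = 4 ms of sending per cycle
W * Ttrans / (Ttrans + RTT) = 4 / 11 = 0.363636
U = min(1, 0.363636) = 0.363636
U% = 36.36%

36.36


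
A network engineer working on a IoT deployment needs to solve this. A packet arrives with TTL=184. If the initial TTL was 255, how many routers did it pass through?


Given: initial TTL = 255, received TTL = 184
Hops = initial TTL - received TTL
Hops = 255 - 184 = 71

71


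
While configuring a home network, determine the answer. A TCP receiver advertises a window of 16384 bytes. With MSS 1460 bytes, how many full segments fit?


Given: RWND = 16384 bytes, MSS = 1460 bytes
Full segments = floor(RWND / MSS)
Full segments = floor(16384 / 1460)
Full segments = floor(11.2219) = 11

11


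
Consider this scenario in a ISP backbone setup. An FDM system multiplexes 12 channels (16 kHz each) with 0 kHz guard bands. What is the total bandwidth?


Given: 12 channels, 16 kHz each, guard = 0 kHz
Channel bandwidth = 12 * 16 = 192 kHz
Guard bands = 11 gaps * 0 kHz = 0 kHz
Total = 192 + 0 = 192 kHz

192


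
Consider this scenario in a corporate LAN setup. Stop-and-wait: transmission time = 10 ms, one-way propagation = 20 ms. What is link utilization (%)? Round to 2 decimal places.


Given: Ttrans = 10 ms, Tprop = 20 ms
RTT = 2 * Tprop = 2 * 20 = 40 ms
U = Ttrans / (Ttrans + RTT)
U = 10 / (10 + 40)
U = 10 / 50 = 0.2
U% = 20.00%

20.00


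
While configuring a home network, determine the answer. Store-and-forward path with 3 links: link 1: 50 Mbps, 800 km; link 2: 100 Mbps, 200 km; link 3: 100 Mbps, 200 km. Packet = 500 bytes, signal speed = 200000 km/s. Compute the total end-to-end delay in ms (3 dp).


Packet = 500 bytes = 4000 bits. Store-and-forward: sum (t_trans + t_prop) per link.
Link 1: t_trans = 4000/(50*10^6) s = 0.0800 ms; t_prop = 800/200000 s = 4.0000 ms; subtotal = 4.0800 ms
Link 2: t_trans = 4000/(100*10^6) s = 0.0400 ms; t_prop = 200/200000 s = 1.0000 ms; subtotal = 1.0400 ms
Link 3: t_trans = 4000/(100*10^6) s = 0.0400 ms; t_prop = 200/200000 s = 1.0000 ms; subtotal = 1.0400 ms
End-to-end = 4.0800 + 1.0400 + 1.0400 = 6.1600 ms -> 6.160 ms (3 dp)

6.160


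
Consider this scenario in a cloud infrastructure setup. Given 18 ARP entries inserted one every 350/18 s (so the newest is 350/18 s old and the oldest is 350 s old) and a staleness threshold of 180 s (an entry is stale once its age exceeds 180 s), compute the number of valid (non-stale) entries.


Ages are k * 350/18 s for k = 1..18 (spacing = 19.4444 s).
Entry k is valid iff k * 350/18 <= 180 iff k <= 18 * 180 / 350 = 9.2571
n_valid = floor(9.2571) = 9
(n_stale = 18 - 9 = 9)

9


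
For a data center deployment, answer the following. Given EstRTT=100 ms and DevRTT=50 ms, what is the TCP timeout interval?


Given: EstRTT = 100 ms, DevRTT = 50 ms
Timeout = EstRTT + 4 * DevRTT
4 * DevRTT = 4 * 50 = 200
Timeout = 100 + 200 = 300 ms

300


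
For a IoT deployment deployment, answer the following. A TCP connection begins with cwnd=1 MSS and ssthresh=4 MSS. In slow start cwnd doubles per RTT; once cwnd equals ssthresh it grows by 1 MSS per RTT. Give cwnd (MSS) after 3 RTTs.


RTT 0: cwnd = 1 MSS (initial)
RTT 1: cwnd = 2 MSS (slow start, doubled)
RTT 2: cwnd = 4 MSS (slow start, doubled)
RTT 3: cwnd = 5 MSS (congestion avoidance, +1)

5


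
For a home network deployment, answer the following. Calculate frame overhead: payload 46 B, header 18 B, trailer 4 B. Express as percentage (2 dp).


Given: payload = 46 B, header = 18 B, trailer = 4 B
Overhead bytes = header + trailer = 18 + 4 = 22
Total frame = payload + overhead = 46 + 22 = 68
Overhead % = 22 / 68 * 100 = 32.3529% -> 32.35% (2 dp)

32.35


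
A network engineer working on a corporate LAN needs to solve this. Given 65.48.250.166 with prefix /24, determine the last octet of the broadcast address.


Given: IP = 65.48.250.166, prefix = /24
Host bits = 32 - 24 = 8
Network last octet = 166 AND mask = 0
Host part size = 2^8 - 1 = 255
Broadcast last octet = 0 OR 255 = 255

255


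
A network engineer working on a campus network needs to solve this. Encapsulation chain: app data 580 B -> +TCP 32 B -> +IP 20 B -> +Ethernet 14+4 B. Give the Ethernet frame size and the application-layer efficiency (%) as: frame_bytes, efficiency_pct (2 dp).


TCP segment = 580 + 32 = 612 B
IP packet = 612 + 20 = 632 B
Ethernet frame = 632 + 14 + 4 = 650 B
Efficiency = app / frame = 580 / 650 = 0.892308 = 89.2308% -> 89.23% (2 dp)

650, 89.23


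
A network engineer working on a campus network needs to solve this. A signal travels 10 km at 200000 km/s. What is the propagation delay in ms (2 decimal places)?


Given: distance = 10 km, speed = 200000 km/s
Delay = distance / speed = 10 / 200000 seconds
Delay in ms = 10 * 1000 / 200000
Delay = 0.0500 ms
Rounded to 2 dp = 0.05 ms

0.05


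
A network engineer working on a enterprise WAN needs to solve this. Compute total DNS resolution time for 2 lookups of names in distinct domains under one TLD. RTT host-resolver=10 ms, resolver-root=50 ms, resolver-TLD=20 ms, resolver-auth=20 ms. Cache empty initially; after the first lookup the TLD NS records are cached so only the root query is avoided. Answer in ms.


Lookup 1 (cold cache): local + root + TLD + auth = 10 + 50 + 20 + 20 = 100 ms
Lookups 2..2 (TLD NS cached -> skip root; new domain -> still ask TLD and auth): local + TLD + auth = 10 + 20 + 20 = 50 ms each
Remaining 1 lookups: 1 * 50 = 50 ms
Total = 100 + 50 = 150 ms

150


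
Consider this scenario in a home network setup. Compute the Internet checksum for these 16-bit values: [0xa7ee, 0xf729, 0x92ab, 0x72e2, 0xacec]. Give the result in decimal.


Given words: [0xa7ee, 0xf729, 0x92ab, 0x72e2, 0xacec]
Step 1: Sum all words
Raw sum = 42990 + 63273 + 37547 + 29410 + 44268 = 217488
Step 2: Fold carry: (20880 + 3) = 20883
One's complement = ~20883 & 0xFFFF = 44652

44652


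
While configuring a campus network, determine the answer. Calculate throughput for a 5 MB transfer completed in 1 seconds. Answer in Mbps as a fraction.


Given: file = 5 MB, time = 1 s
File in Mb = 5 * 8 = 40 Mb
Throughput = 40 / 1 Mbps
Throughput = 40 Mbps

40


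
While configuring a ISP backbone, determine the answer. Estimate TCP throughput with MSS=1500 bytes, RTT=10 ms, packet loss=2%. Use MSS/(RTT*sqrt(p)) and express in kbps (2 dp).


Given: MSS = 1500 bytes, RTT = 10 ms, loss = 2%
RTT in seconds = 10 / 1000 = 0.01
Loss rate = 2% = 0.02
sqrt(loss) = sqrt(0.02) = 0.141421356237
Throughput (bytes/s) = 1500 / (0.01 * 0.141421356237) = 1060660.1718
Throughput (kbps) = 1060660.1718 * 8 / 1000 = 8485.281374 -> 8485.28 kbps (2 dp)

8485.28


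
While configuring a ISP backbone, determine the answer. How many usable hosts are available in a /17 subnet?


Given: subnet mask /17
Host bits = 32 - 17 = 15
Total addresses = 2^15 = 32768
Usable hosts = 32768 - 2 (network + broadcast) = 32766

32766


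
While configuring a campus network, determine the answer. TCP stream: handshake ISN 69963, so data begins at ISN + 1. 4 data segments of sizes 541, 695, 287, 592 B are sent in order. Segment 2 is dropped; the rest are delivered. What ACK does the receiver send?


SYN uses sequence number 69963; first data byte = ISN + 1 = 69964.
Segment 1: SEQ = 69964, len = 541 B, covers [69964, 70504]
Segment 2: SEQ = 70505, len = 695 B, covers [70505, 71199] [LOST]
Segment 3: SEQ = 71200, len = 287 B, covers [71200, 71486]
Segment 4: SEQ = 71487, len = 592 B, covers [71487, 72078]
In-order data received: bytes [69964, 70504] (segments 1..1).
Segment 2 missing -> gap begins at byte 70505; later segments buffered out of order.
Cumulative ACK = next expected in-order byte = 69964 + 541 = 70505

70505


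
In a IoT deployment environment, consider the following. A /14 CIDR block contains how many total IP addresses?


Given: CIDR prefix /14
Host bits = 32 - 14 = 18
Total addresses = 2^18 = 262144

262144


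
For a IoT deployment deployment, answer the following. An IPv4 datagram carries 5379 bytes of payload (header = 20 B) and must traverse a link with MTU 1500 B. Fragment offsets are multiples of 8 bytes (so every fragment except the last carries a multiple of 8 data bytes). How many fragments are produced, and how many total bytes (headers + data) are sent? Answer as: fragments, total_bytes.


Max data per non-final fragment = floor((MTU - header)/8)*8 = floor((1500 - 20)/8)*8 = floor(1480/8)*8 = 1480 B
Final fragment needs no 8-byte alignment: it can carry up to MTU - header = 1480 B
Non-final fragments needed = ceil((payload - 1480) / 1480) = ceil(3899/1480) = ceil(2.6345) = 3
Number of fragments = 3 + 1 = 4
Fragment sizes (data): 3 * 1480 B + 939 B (last, 939 <= 1480 OK)
Total bytes sent = payload + n_frags * header = 5379 + 4*20 = 5379 + 80 = 5459 B

4, 5459


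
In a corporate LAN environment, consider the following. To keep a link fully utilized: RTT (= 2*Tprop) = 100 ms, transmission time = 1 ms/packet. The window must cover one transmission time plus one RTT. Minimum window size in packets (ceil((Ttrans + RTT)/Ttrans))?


Given: Ttrans = 1 ms, RTT = 100 ms (= 2 * Tprop, Tprop = 50 ms)
Time until first ACK returns = Ttrans + RTT = 1 + 100 = 101 ms
Need W * Ttrans >= Ttrans + RTT  ->  W >= (Ttrans + RTT) / Ttrans
(Ttrans + RTT) / Ttrans = 101 / 1 = 101
W_min = ceil(101) = 101

101


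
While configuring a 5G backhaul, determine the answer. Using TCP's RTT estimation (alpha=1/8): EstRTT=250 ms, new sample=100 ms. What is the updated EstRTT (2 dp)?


Given: EstRTT = 250 ms, SampleRTT = 100 ms, alpha = 1/8
New EstRTT = (1 - alpha) * EstRTT + alpha * SampleRTT
(7/8) * 250 = 218.75
(1/8) * 100 = 12.5
New EstRTT = 218.75 + 12.5 = 231.25 ms -> 231.25 ms (2 dp)

231.25


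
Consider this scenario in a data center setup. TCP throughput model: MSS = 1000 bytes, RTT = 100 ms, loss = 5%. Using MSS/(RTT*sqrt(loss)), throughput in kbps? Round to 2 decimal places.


Given: MSS = 1000 bytes, RTT = 100 ms, loss = 5%
RTT in seconds = 100 / 1000 = 0.1
Loss rate = 5% = 0.05
sqrt(loss) = sqrt(0.05) = 0.223606797750
Throughput (bytes/s) = 1000 / (0.1 * 0.223606797750) = 44721.3595
Throughput (kbps) = 44721.3595 * 8 / 1000 = 357.770876 -> 357.77 kbps (2 dp)

357.77


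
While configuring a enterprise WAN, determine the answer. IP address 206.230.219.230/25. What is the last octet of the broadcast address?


Given: IP = 206.230.219.230, prefix = /25
Host bits = 32 - 25 = 7
Network last octet = 230 AND mask = 128
Host part size = 2^7 - 1 = 127
Broadcast last octet = 128 OR 127 = 255

255


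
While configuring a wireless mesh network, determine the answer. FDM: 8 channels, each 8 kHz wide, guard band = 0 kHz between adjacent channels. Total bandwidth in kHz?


Given: 8 channels, 8 kHz each, guard = 0 kHz
Channel bandwidth = 8 * 8 = 64 kHz
Guard bands = 7 gaps * 0 kHz = 0 kHz
Total = 64 + 0 = 64 kHz

64


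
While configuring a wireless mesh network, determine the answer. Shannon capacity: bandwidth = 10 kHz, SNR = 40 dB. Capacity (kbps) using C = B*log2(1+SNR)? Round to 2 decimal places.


Given: B = 10 kHz, SNR = 40 dB
SNR linear = 10^(40/10) = 10000
1 + SNR = 10001
log2(10001) = 13.2878566418
C = 10 * 1000 * 13.2878566418 = 132878.5664 bps
C = 132.878566 kbps -> 132.88 kbps (2 dp)

132.88


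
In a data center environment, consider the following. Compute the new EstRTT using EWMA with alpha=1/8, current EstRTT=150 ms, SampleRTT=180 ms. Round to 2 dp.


Given: EstRTT = 150 ms, SampleRTT = 180 ms, alpha = 1/8
New EstRTT = (1 - alpha) * EstRTT + alpha * SampleRTT
(7/8) * 150 = 131.25
(1/8) * 180 = 22.5
New EstRTT = 131.25 + 22.5 = 153.75 ms -> 153.75 ms (2 dp)

153.75


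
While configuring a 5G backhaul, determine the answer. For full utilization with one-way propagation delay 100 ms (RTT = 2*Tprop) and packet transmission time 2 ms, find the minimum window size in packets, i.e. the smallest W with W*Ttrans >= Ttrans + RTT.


Given: Ttrans = 2 ms, RTT = 200 ms (= 2 * Tprop, Tprop = 100 ms)
Time until first ACK returns = Ttrans + RTT = 2 + 200 = 202 ms
Need W * Ttrans >= Ttrans + RTT  ->  W >= (Ttrans + RTT) / Ttrans
(Ttrans + RTT) / Ttrans = 202 / 2 = 101
W_min = ceil(101) = 101

101


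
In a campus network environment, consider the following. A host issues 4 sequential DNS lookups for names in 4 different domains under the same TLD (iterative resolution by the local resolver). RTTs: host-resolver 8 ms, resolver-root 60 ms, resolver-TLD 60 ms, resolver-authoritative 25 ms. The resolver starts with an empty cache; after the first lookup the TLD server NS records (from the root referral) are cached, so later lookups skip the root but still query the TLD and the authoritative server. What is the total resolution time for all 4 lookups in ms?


Lookup 1 (cold cache): local + root + TLD + auth = 8 + 60 + 60 + 25 = 153 ms
Lookups 2..4 (TLD NS cached -> skip root; new domain -> still ask TLD and auth): local + TLD + auth = 8 + 60 + 25 = 93 ms each
Remaining 3 lookups: 3 * 93 = 279 ms
Total = 153 + 279 = 432 ms

432


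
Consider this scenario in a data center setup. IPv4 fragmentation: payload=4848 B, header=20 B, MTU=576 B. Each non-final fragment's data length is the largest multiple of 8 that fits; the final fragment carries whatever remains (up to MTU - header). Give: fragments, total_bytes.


Max data per non-final fragment = floor((MTU - header)/8)*8 = floor((576 - 20)/8)*8 = floor(556/8)*8 = 552 B
Final fragment needs no 8-byte alignment: it can carry up to MTU - header = 556 B
Non-final fragments needed = ceil((payload - 556) / 552) = ceil(4292/552) = ceil(7.7754) = 8
Number of fragments = 8 + 1 = 9
Fragment sizes (data): 8 * 552 B + 432 B (last, 432 <= 556 OK)
Total bytes sent = payload + n_frags * header = 4848 + 9*20 = 4848 + 180 = 5028 B

9, 5028


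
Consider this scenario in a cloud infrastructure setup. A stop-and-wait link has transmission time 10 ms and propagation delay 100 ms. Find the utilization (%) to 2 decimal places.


Given: Ttrans = 10 ms, Tprop = 100 ms
RTT = 2 * Tprop = 2 * 100 = 200 ms
U = Ttrans / (Ttrans + RTT)
U = 10 / (10 + 200)
U = 10 / 210 = 0.047619
U% = 4.76%

4.76


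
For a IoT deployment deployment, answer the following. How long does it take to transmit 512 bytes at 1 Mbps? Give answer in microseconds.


Given: packet = 512 bytes, bandwidth = 1 Mbps
Packet in bits = 512 * 8 = 4096 bits
Bandwidth = 1 * 10^6 = 1000000 bps
Time = 4096 / 1000000 seconds
Time in us = 4096 * 10^6 / 1000000 = 4096

4096


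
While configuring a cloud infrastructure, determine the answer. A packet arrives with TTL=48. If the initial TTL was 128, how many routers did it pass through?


Given: initial TTL = 128, received TTL = 48
Hops = initial TTL - received TTL
Hops = 128 - 48 = 80

80


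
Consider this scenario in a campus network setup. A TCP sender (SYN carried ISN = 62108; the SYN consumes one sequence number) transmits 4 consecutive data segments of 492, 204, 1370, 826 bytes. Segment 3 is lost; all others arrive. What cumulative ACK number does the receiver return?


SYN uses sequence number 62108; first data byte = ISN + 1 = 62109.
Segment 1: SEQ = 62109, len = 492 B, covers [62109, 62600]
Segment 2: SEQ = 62601, len = 204 B, covers [62601, 62804]
Segment 3: SEQ = 62805, len = 1370 B, covers [62805, 64174] [LOST]
Segment 4: SEQ = 64175, len = 826 B, covers [64175, 65000]
In-order data received: bytes [62109, 62804] (segments 1..2).
Segment 3 missing -> gap begins at byte 62805; later segments buffered out of order.
Cumulative ACK = next expected in-order byte = 62109 + 492 + 204 = 62805

62805


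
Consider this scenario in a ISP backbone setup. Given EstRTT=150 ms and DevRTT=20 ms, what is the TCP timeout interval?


Given: EstRTT = 150 ms, DevRTT = 20 ms
Timeout = EstRTT + 4 * DevRTT
4 * DevRTT = 4 * 20 = 80
Timeout = 150 + 80 = 230 ms

230


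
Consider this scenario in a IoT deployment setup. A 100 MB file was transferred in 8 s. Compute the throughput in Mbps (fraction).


Given: file = 100 MB, time = 8 s
File in Mb = 100 * 8 = 800 Mb
Throughput = 800 / 8 Mbps
Throughput = 100 Mbps

100


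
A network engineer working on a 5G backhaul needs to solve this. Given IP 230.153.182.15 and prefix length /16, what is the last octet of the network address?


Given: IP = 230.153.182.15, prefix = /16
Subnet mask = 255.255.0.0
Last octet of IP: 15
Last octet of mask: 0
Network last octet = 15 AND 0 = 0

0


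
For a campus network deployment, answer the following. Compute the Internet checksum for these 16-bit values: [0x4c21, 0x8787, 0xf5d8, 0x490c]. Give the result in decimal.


Given words: [0x4c21, 0x8787, 0xf5d8, 0x490c]
Step 1: Sum all words
Raw sum = 19489 + 34695 + 62936 + 18700 = 135820
Step 2: Fold carry: (4748 + 2) = 4750
One's complement = ~4750 & 0xFFFF = 60785

60785


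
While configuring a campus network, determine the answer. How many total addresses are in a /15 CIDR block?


Given: CIDR prefix /15
Host bits = 32 - 15 = 17
Total addresses = 2^17 = 131072

131072


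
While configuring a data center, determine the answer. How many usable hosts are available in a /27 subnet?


Given: subnet mask /27
Host bits = 32 - 27 = 5
Total addresses = 2^5 = 32
Usable hosts = 32 - 2 (network + broadcast) = 30

30


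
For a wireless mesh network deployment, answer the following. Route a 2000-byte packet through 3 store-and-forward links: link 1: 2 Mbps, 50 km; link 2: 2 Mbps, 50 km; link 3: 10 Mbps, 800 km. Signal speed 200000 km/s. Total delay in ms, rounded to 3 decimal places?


Packet = 2000 bytes = 16000 bits. Store-and-forward: sum (t_trans + t_prop) per link.
Link 1: t_trans = 16000/(2*10^6) s = 8.0000 ms; t_prop = 50/200000 s = 0.2500 ms; subtotal = 8.2500 ms
Link 2: t_trans = 16000/(2*10^6) s = 8.0000 ms; t_prop = 50/200000 s = 0.2500 ms; subtotal = 8.2500 ms
Link 3: t_trans = 16000/(10*10^6) s = 1.6000 ms; t_prop = 800/200000 s = 4.0000 ms; subtotal = 5.6000 ms
End-to-end = 8.2500 + 8.2500 + 5.6000 = 22.1000 ms -> 22.100 ms (3 dp)

22.100
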